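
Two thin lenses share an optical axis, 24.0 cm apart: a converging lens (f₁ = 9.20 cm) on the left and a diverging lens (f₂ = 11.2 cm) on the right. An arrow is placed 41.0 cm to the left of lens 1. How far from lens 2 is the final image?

Lens 1: 1/d_i1 = 1/f₁ − 1/d_o1 = 1/(9.20) − 1/(41.0) = 0.08431, so d_i1 = 11.86 cm.
The intermediate image is 11.86 cm to the right of lens 1, which is 24.0 − (11.86) = 12.14 cm to the left of lens 2, so d_o2 = +12.14 cm.
Lens 2 is diverging, so f₂ = −11.2 cm.
Lens 2: 1/d_i2 = 1/f₂ − 1/d_o2 = 1/(-11.2) − 1/(12.14) = -0.1717, so d_i2 = -5.83 cm.
The final image is virtual, 5.83 cm to the left of lens 2 (overall magnification ≈ -0.14).

5.83 cm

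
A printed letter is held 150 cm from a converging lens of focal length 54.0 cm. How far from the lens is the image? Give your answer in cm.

84.4 cm

Lens equation: 1/d_i = 1/f − 1/d_o = 1/(54.00) − 1/(150) = 0.01852 − 0.006667 = 0.01185, so d_i = 84.4 cm.
The image is real, inverted and reduced, on the far side of the lens.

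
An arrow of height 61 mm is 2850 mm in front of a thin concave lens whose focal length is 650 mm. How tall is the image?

11.3 mm

For a concave lens, f = -650 mm.
1/d_i = 1/f − 1/d_o = 1/(-650.0) − 1/(2850) = -0.001889, so d_i = -529.3 mm.
m = −d_i/d_o = +0.1857.
|h_i| = |m|·h_o = 0.1857 × 61 = 11.3 mm. The image is virtual, upright and reduced, on the same side as the object.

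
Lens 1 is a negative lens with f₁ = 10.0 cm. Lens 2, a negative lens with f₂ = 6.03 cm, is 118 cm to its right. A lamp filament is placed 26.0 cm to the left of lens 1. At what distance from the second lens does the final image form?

Lens 1 is diverging, so f₁ = −10.0 cm.
Lens 1: 1/d_i1 = 1/f₁ − 1/d_o1 = 1/(-10.0) − 1/(26.0) = -0.1385, so d_i1 = -7.222 cm.
The intermediate image is 7.222 cm to the left of lens 1 (virtual), which is 118 − (-7.222) = 125.2 cm to the left of lens 2, so d_o2 = +125.2 cm.
Lens 2 is diverging, so f₂ = −6.03 cm.
Lens 2: 1/d_i2 = 1/f₂ − 1/d_o2 = 1/(-6.03) − 1/(125.2) = -0.1738, so d_i2 = -5.75 cm.
The final image is virtual, 5.75 cm to the left of lens 2 (overall magnification ≈ 0.013).

5.75 cm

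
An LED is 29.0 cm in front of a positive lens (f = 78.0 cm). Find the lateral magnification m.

1/d_i = 1/f − 1/d_o = 1/(78.00) − 1/(29.0) = -0.02166, so d_i = -46.16 cm.
m = −d_i/d_o = −(-46.16)/(29.0) = +1.59.
The image is virtual, upright and enlarged, on the same side as the object.

m = +1.59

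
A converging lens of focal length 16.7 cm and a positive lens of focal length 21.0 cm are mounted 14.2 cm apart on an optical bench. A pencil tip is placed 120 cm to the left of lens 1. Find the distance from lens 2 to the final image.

Lens 1: 1/d_i1 = 1/f₁ − 1/d_o1 = 1/(16.7) − 1/(120) = 0.05155, so d_i1 = 19.40 cm.
The intermediate image is 19.40 cm to the right of lens 1, which lies 5.200 cm to the right of lens 2 — a virtual object — so d_o2 = −5.200 cm.
Lens 2: 1/d_i2 = 1/f₂ − 1/d_o2 = 1/(21.0) − 1/(-5.200) = 0.2399, so d_i2 = 4.17 cm.
The final image is real, 4.17 cm to the right of lens 2 (overall magnification ≈ -0.13).

4.17 cm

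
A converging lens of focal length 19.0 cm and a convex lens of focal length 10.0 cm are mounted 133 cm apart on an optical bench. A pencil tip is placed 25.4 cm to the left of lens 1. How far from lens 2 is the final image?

12.1 cm

Lens 1: 1/d_i1 = 1/f₁ − 1/d_o1 = 1/(19.0) − 1/(25.4) = 0.01326, so d_i1 = 75.41 cm.
The intermediate image is 75.41 cm to the right of lens 1, which is 133 − (75.41) = 57.59 cm to the left of lens 2, so d_o2 = +57.59 cm.
Lens 2: 1/d_i2 = 1/f₂ − 1/d_o2 = 1/(10.0) − 1/(57.59) = 0.08264, so d_i2 = 12.1 cm.
The final image is real, 12.1 cm to the right of lens 2 (overall magnification ≈ 0.62).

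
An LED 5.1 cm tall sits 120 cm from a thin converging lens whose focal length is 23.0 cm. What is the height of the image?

1/d_i = 1/f − 1/d_o = 1/(23.00) − 1/(120) = 0.03514, so d_i = 28.45 cm.
m = −d_i/d_o = -0.2371.
|h_i| = |m|·h_o = 0.2371 × 5.1 = 1.21 cm. The image is real, inverted and reduced, on the far side of the lens.

1.21 cm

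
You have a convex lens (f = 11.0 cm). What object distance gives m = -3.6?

14.1 cm

m = −d_i/d_o ⇒ d_i = −m·d_o.
1/f = 1/d_o + 1/d_i = 1/d_o − 1/(m·d_o) = (1 − 1/m)/d_o, so d_o = f(1 − 1/m) = (11.00)(1 − 1/(-3.6)) = 14.1 cm.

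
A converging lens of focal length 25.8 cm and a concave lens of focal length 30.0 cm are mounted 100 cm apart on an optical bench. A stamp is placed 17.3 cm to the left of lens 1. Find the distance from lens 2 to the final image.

Lens 1: 1/d_i1 = 1/f₁ − 1/d_o1 = 1/(25.8) − 1/(17.3) = -0.01904, so d_i1 = -52.51 cm.
The intermediate image is 52.51 cm to the left of lens 1 (virtual), which is 100 − (-52.51) = 152.5 cm to the left of lens 2, so d_o2 = +152.5 cm.
Lens 2 is diverging, so f₂ = −30.0 cm.
Lens 2: 1/d_i2 = 1/f₂ − 1/d_o2 = 1/(-30.0) − 1/(152.5) = -0.03989, so d_i2 = -25.1 cm.
The final image is virtual, 25.1 cm to the left of lens 2 (overall magnification ≈ 0.50).

25.1 cm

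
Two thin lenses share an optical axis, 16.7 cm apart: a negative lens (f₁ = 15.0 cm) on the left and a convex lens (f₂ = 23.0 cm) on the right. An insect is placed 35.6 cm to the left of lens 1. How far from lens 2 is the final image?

147 cm

Lens 1 is diverging, so f₁ = −15.0 cm.
Lens 1: 1/d_i1 = 1/f₁ − 1/d_o1 = 1/(-15.0) − 1/(35.6) = -0.09476, so d_i1 = -10.55 cm.
The intermediate image is 10.55 cm to the left of lens 1 (virtual), which is 16.7 − (-10.55) = 27.25 cm to the left of lens 2, so d_o2 = +27.25 cm.
Lens 2: 1/d_i2 = 1/f₂ − 1/d_o2 = 1/(23.0) − 1/(27.25) = 0.006781, so d_i2 = 147 cm.
The final image is real, 147 cm to the right of lens 2 (overall magnification ≈ -1.6).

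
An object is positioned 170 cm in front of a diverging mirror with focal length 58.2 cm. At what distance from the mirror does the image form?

43.4 cm

For a diverging mirror, f = -58.2 cm.
Mirror equation: 1/v = 1/f − 1/u = 1/(-58.20) − 1/(170) = -0.01718 − 0.005882 = -0.02306, so v = -43.4 cm.
The image is virtual, upright and reduced, behind the mirror.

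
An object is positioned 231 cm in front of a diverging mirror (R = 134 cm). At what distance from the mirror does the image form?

f = R/2 = 134/2 = 67.00 cm; for a diverging mirror, f = -67.00 cm.
Mirror equation: 1/s_i = 1/f − 1/s_o = 1/(-67.00) − 1/(231) = -0.01493 − 0.004329 = -0.01925, so s_i = -51.9 cm.
The image is virtual, upright and reduced, behind the mirror.

51.9 cm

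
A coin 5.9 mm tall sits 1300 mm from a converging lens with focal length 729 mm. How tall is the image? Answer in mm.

7.53 mm

1/d_i = 1/f − 1/d_o = 1/(729.0) − 1/(1300) = 0.0006025, so d_i = 1660 mm.
m = −d_i/d_o = -1.277.
|h_i| = |m|·h_o = 1.277 × 5.9 = 7.53 mm. The image is real, inverted and enlarged, on the far side of the lens.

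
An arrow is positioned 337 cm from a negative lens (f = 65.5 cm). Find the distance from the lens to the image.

For a negative lens, f = -65.5 cm.
Lens equation: 1/q = 1/f − 1/p = 1/(-65.50) − 1/(337) = -0.01527 − 0.002967 = -0.01823, so q = -54.8 cm.
The image is virtual, upright and reduced, on the same side as the object.

54.8 cm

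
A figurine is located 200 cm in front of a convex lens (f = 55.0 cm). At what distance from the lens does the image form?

75.9 cm

Lens equation: 1/s_i = 1/f − 1/s_o = 1/(55.00) − 1/(200) = 0.01818 − 0.005000 = 0.01318, so s_i = 75.9 cm.
The image is real, inverted and reduced, on the far side of the lens.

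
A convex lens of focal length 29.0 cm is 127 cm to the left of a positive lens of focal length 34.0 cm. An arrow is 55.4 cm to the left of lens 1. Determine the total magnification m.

Lens 1: 1/d_i1 = 1/(29.0) − 1/(55.4) = 0.01643, so d_i1 = 60.86 cm; m₁ = −d_i1/d_o1 = -1.099.
d_o2 = 127 − (60.86) = 66.14 cm.
Lens 2: 1/d_i2 = 1/(34.0) − 1/(66.14) = 0.01429, so d_i2 = 69.97 cm; m₂ = −d_i2/d_o2 = -1.058.
m = m₁·m₂ = (-1.099)(-1.058) = +1.16.

m = +1.16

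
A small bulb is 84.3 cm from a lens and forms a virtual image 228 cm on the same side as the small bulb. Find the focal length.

f = 134 cm (converging)

Virtual image ⇒ d_i = −228 cm.
1/f = 1/d_o + 1/d_i = 1/(84.3) + 1/(-228) = 0.007476, so f = 134 cm.
Since f is positive, the lens is converging.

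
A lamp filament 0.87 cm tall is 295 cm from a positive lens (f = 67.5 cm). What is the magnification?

m = -0.297

1/d_i = 1/f − 1/d_o = 1/(67.50) − 1/(295) = 0.01142, so d_i = 87.53 cm.
m = −d_i/d_o = −(87.53)/(295) = -0.297.
The image is real, inverted and reduced, on the far side of the lens.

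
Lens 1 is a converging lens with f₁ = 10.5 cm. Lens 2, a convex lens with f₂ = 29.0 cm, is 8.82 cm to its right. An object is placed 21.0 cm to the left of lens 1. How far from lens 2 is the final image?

8.58 cm

Lens 1: 1/d_i1 = 1/f₁ − 1/d_o1 = 1/(10.5) − 1/(21.0) = 0.04762, so d_i1 = 21.00 cm.
The intermediate image is 21.00 cm to the right of lens 1, which lies 12.18 cm to the right of lens 2 — a virtual object — so d_o2 = −12.18 cm.
Lens 2: 1/d_i2 = 1/f₂ − 1/d_o2 = 1/(29.0) − 1/(-12.18) = 0.1166, so d_i2 = 8.58 cm.
The final image is real, 8.58 cm to the right of lens 2 (overall magnification ≈ -0.70).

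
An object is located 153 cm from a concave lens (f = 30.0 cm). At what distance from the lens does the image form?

25.1 cm

For a concave lens, f = -30.0 cm.
Thin-lens equation: 1/v = 1/f − 1/u = 1/(-30.00) − 1/(153) = -0.03333 − 0.006536 = -0.03987, so v = -25.1 cm.
The image is virtual, upright and reduced, on the same side as the object.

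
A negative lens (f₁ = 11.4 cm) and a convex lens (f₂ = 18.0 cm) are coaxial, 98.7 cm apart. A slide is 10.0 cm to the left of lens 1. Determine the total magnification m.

f₁ = −11.4 cm (diverging).
Lens 1: 1/d_i1 = 1/(-11.4) − 1/(10.0) = -0.1877, so d_i1 = -5.327 cm; m₁ = −d_i1/d_o1 = +0.5327.
d_o2 = 98.7 − (-5.327) = 104.0 cm.
Lens 2: 1/d_i2 = 1/(18.0) − 1/(104.0) = 0.04594, so d_i2 = 21.77 cm; m₂ = −d_i2/d_o2 = -0.2093.
m = m₁·m₂ = (+0.5327)(-0.2093) = -0.111.

m = -0.111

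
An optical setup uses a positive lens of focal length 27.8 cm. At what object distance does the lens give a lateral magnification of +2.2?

m = −d_i/d_o ⇒ d_i = −m·d_o.
1/f = 1/d_o + 1/d_i = 1/d_o − 1/(m·d_o) = (1 − 1/m)/d_o, so d_o = f(1 − 1/m) = (27.80)(1 − 1/(+2.2)) = 15.2 cm.

15.2 cm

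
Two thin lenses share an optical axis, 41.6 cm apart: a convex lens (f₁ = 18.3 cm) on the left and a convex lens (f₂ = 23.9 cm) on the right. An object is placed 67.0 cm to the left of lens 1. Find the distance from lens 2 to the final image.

Lens 1: 1/d_i1 = 1/f₁ − 1/d_o1 = 1/(18.3) − 1/(67.0) = 0.03972, so d_i1 = 25.18 cm.
The intermediate image is 25.18 cm to the right of lens 1, which is 41.6 − (25.18) = 16.42 cm to the left of lens 2, so d_o2 = +16.42 cm.
Lens 2: 1/d_i2 = 1/f₂ − 1/d_o2 = 1/(23.9) − 1/(16.42) = -0.01906, so d_i2 = -52.5 cm.
The final image is virtual, 52.5 cm to the left of lens 2 (overall magnification ≈ -1.2).

52.5 cm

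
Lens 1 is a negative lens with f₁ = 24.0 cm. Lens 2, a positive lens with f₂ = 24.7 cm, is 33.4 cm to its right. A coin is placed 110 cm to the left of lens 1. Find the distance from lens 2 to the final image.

Lens 1 is diverging, so f₁ = −24.0 cm.
Lens 1: 1/d_i1 = 1/f₁ − 1/d_o1 = 1/(-24.0) − 1/(110) = -0.05076, so d_i1 = -19.70 cm.
The intermediate image is 19.70 cm to the left of lens 1 (virtual), which is 33.4 − (-19.70) = 53.10 cm to the left of lens 2, so d_o2 = +53.10 cm.
Lens 2: 1/d_i2 = 1/f₂ − 1/d_o2 = 1/(24.7) − 1/(53.10) = 0.02165, so d_i2 = 46.2 cm.
The final image is real, 46.2 cm to the right of lens 2 (overall magnification ≈ -0.16).

46.2 cm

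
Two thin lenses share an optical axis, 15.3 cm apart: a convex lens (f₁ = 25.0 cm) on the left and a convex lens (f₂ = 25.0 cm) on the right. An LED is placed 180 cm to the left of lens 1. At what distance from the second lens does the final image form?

8.86 cm

Lens 1: 1/d_i1 = 1/f₁ − 1/d_o1 = 1/(25.0) − 1/(180) = 0.03444, so d_i1 = 29.03 cm.
The intermediate image is 29.03 cm to the right of lens 1, which lies 13.73 cm to the right of lens 2 — a virtual object — so d_o2 = −13.73 cm.
Lens 2: 1/d_i2 = 1/f₂ − 1/d_o2 = 1/(25.0) − 1/(-13.73) = 0.1128, so d_i2 = 8.86 cm.
The final image is real, 8.86 cm to the right of lens 2 (overall magnification ≈ -0.10).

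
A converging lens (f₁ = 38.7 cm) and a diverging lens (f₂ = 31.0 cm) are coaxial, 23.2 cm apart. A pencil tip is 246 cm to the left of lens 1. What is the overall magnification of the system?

Lens 1: 1/d_i1 = 1/(38.7) − 1/(246) = 0.02177, so d_i1 = 45.92 cm; m₁ = −d_i1/d_o1 = -0.1867.
d_o2 = 23.2 − (45.92) = -22.72 cm (virtual object).
f₂ = −31.0 cm (diverging).
Lens 2: 1/d_i2 = 1/(-31.0) − 1/(-22.72) = 0.01176, so d_i2 = 85.06 cm; m₂ = −d_i2/d_o2 = +3.744.
m = m₁·m₂ = (-0.1867)(+3.744) = -0.699.

m = -0.699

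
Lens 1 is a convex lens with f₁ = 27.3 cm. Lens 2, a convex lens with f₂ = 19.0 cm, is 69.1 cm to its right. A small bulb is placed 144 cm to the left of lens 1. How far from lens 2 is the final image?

Lens 1: 1/d_i1 = 1/f₁ − 1/d_o1 = 1/(27.3) − 1/(144) = 0.02969, so d_i1 = 33.69 cm.
The intermediate image is 33.69 cm to the right of lens 1, which is 69.1 − (33.69) = 35.41 cm to the left of lens 2, so d_o2 = +35.41 cm.
Lens 2: 1/d_i2 = 1/f₂ − 1/d_o2 = 1/(19.0) − 1/(35.41) = 0.02439, so d_i2 = 41.0 cm.
The final image is real, 41.0 cm to the right of lens 2 (overall magnification ≈ 0.27).

41.0 cm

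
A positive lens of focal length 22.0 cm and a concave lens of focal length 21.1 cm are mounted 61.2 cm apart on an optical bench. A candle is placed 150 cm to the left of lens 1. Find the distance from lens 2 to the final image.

13.2 cm

Lens 1: 1/d_i1 = 1/f₁ − 1/d_o1 = 1/(22.0) − 1/(150) = 0.03879, so d_i1 = 25.78 cm.
The intermediate image is 25.78 cm to the right of lens 1, which is 61.2 − (25.78) = 35.42 cm to the left of lens 2, so d_o2 = +35.42 cm.
Lens 2 is diverging, so f₂ = −21.1 cm.
Lens 2: 1/d_i2 = 1/f₂ − 1/d_o2 = 1/(-21.1) − 1/(35.42) = -0.07563, so d_i2 = -13.2 cm.
The final image is virtual, 13.2 cm to the left of lens 2 (overall magnification ≈ -0.064).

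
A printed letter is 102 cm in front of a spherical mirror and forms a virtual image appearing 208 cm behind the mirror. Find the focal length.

Virtual image ⇒ d_i = −208 cm.
1/f = 1/d_o + 1/d_i = 1/(102) + 1/(-208) = 0.004996, so f = 200 cm.
Since f is positive, the spherical mirror is concave.

f = 200 cm (concave)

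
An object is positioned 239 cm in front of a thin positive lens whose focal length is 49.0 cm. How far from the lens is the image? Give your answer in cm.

Thin-lens equation: 1/q = 1/f − 1/p = 1/(49.00) − 1/(239) = 0.02041 − 0.004184 = 0.01622, so q = 61.6 cm.
The image is real, inverted and reduced, on the far side of the lens.

61.6 cm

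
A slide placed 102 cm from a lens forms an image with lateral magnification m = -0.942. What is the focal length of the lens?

f = 49.5 cm (converging)

m = −d_i/d_o ⇒ d_i = −m·d_o = −(-0.942)·(102) = 96.08 cm.
1/f = 1/d_o + 1/d_i = 1/(102) + 1/(96.08) = 0.02021, so f = 49.5 cm.
Since f is positive, the lens is converging.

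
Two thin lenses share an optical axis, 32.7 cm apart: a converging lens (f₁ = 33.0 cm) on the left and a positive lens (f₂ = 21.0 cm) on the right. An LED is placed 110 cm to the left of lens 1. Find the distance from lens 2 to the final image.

Lens 1: 1/d_i1 = 1/f₁ − 1/d_o1 = 1/(33.0) − 1/(110) = 0.02121, so d_i1 = 47.14 cm.
The intermediate image is 47.14 cm to the right of lens 1, which lies 14.44 cm to the right of lens 2 — a virtual object — so d_o2 = −14.44 cm.
Lens 2: 1/d_i2 = 1/f₂ − 1/d_o2 = 1/(21.0) − 1/(-14.44) = 0.1169, so d_i2 = 8.56 cm.
The final image is real, 8.56 cm to the right of lens 2 (overall magnification ≈ -0.25).

8.56 cm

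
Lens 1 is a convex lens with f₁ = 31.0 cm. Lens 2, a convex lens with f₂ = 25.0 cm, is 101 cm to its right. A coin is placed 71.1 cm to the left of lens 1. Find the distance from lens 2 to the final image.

54.7 cm

Lens 1: 1/d_i1 = 1/f₁ − 1/d_o1 = 1/(31.0) − 1/(71.1) = 0.01819, so d_i1 = 54.97 cm.
The intermediate image is 54.97 cm to the right of lens 1, which is 101 − (54.97) = 46.03 cm to the left of lens 2, so d_o2 = +46.03 cm.
Lens 2: 1/d_i2 = 1/f₂ − 1/d_o2 = 1/(25.0) − 1/(46.03) = 0.01828, so d_i2 = 54.7 cm.
The final image is real, 54.7 cm to the right of lens 2 (overall magnification ≈ 0.92).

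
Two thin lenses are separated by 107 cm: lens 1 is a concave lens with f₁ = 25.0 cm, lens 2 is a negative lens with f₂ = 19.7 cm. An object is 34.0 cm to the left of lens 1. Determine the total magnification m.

m = +0.0592

f₁ = −25.0 cm (diverging).
Lens 1: 1/d_i1 = 1/(-25.0) − 1/(34.0) = -0.06941, so d_i1 = -14.41 cm; m₁ = −d_i1/d_o1 = +0.4238.
d_o2 = 107 − (-14.41) = 121.4 cm.
f₂ = −19.7 cm (diverging).
Lens 2: 1/d_i2 = 1/(-19.7) − 1/(121.4) = -0.05900, so d_i2 = -16.95 cm; m₂ = −d_i2/d_o2 = +0.1396.
m = m₁·m₂ = (+0.4238)(+0.1396) = +0.0592.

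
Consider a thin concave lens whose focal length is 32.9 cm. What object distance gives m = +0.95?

For a concave lens, f = -32.9 cm.
m = −d_i/d_o ⇒ d_i = −m·d_o.
1/f = 1/d_o + 1/d_i = 1/d_o − 1/(m·d_o) = (1 − 1/m)/d_o, so d_o = f(1 − 1/m) = (-32.90)(1 − 1/(+0.95)) = 1.73 cm.

1.73 cm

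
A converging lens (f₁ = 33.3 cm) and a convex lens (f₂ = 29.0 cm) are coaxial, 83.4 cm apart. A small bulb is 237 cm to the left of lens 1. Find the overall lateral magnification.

m = +0.303

Lens 1: 1/d_i1 = 1/(33.3) − 1/(237) = 0.02581, so d_i1 = 38.74 cm; m₁ = −d_i1/d_o1 = -0.1635.
d_o2 = 83.4 − (38.74) = 44.66 cm.
Lens 2: 1/d_i2 = 1/(29.0) − 1/(44.66) = 0.01209, so d_i2 = 82.70 cm; m₂ = −d_i2/d_o2 = -1.852.
m = m₁·m₂ = (-0.1635)(-1.852) = +0.303.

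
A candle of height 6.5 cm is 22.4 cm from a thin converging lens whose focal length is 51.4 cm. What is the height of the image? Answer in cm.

11.5 cm

1/d_i = 1/f − 1/d_o = 1/(51.40) − 1/(22.4) = -0.02519, so d_i = -39.70 cm.
m = −d_i/d_o = +1.772.
|h_i| = |m|·h_o = 1.772 × 6.5 = 11.5 cm. The image is virtual, upright and enlarged, on the same side as the object.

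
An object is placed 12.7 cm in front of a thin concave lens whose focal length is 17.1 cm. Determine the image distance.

For a concave lens, f = -17.1 cm.
Lens equation: 1/d_i = 1/f − 1/d_o = 1/(-17.10) − 1/(12.7) = -0.05848 − 0.07874 = -0.1372, so d_i = -7.29 cm.
The image is virtual, upright and reduced, on the same side as the object.

7.29 cm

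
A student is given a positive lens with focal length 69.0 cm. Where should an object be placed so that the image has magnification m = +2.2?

m = −d_i/d_o ⇒ d_i = −m·d_o.
1/f = 1/d_o + 1/d_i = 1/d_o − 1/(m·d_o) = (1 − 1/m)/d_o, so d_o = f(1 − 1/m) = (69.00)(1 − 1/(+2.2)) = 37.6 cm.

37.6 cm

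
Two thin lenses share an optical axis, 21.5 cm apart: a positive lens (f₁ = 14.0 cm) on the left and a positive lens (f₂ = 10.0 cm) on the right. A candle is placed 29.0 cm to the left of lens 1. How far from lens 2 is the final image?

Lens 1: 1/d_i1 = 1/f₁ − 1/d_o1 = 1/(14.0) − 1/(29.0) = 0.03695, so d_i1 = 27.07 cm.
The intermediate image is 27.07 cm to the right of lens 1, which lies 5.570 cm to the right of lens 2 — a virtual object — so d_o2 = −5.570 cm.
Lens 2: 1/d_i2 = 1/f₂ − 1/d_o2 = 1/(10.0) − 1/(-5.570) = 0.2795, so d_i2 = 3.58 cm.
The final image is real, 3.58 cm to the right of lens 2 (overall magnification ≈ -0.60).

3.58 cm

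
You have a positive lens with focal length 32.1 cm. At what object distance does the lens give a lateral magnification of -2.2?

m = −d_i/d_o ⇒ d_i = −m·d_o.
1/f = 1/d_o + 1/d_i = 1/d_o − 1/(m·d_o) = (1 − 1/m)/d_o, so d_o = f(1 − 1/m) = (32.10)(1 − 1/(-2.2)) = 46.7 cm.

46.7 cm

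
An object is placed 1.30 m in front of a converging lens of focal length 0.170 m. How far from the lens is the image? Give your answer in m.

0.196 m

Thin-lens equation: 1/s_i = 1/f − 1/s_o = 1/(0.1700) − 1/(1.30) = 5.882 − 0.7692 = 5.113, so s_i = 0.196 m.
The image is real, inverted and reduced, on the far side of the lens.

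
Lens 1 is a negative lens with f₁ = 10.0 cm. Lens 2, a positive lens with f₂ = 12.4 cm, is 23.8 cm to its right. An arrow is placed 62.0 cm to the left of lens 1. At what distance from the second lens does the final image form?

20.1 cm

Lens 1 is diverging, so f₁ = −10.0 cm.
Lens 1: 1/d_i1 = 1/f₁ − 1/d_o1 = 1/(-10.0) − 1/(62.0) = -0.1161, so d_i1 = -8.611 cm.
The intermediate image is 8.611 cm to the left of lens 1 (virtual), which is 23.8 − (-8.611) = 32.41 cm to the left of lens 2, so d_o2 = +32.41 cm.
Lens 2: 1/d_i2 = 1/f₂ − 1/d_o2 = 1/(12.4) − 1/(32.41) = 0.04979, so d_i2 = 20.1 cm.
The final image is real, 20.1 cm to the right of lens 2 (overall magnification ≈ -0.086).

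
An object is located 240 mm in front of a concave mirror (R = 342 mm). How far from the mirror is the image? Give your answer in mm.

595 mm

f = R/2 = 342/2 = 171.0 mm.
Mirror equation: 1/q = 1/f − 1/p = 1/(171.0) − 1/(240) = 0.005848 − 0.004167 = 0.001681, so q = 595 mm.
The image is real, inverted and enlarged, in front of the mirror.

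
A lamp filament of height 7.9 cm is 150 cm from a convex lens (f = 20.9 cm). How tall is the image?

1.28 cm

1/d_i = 1/f − 1/d_o = 1/(20.90) − 1/(150) = 0.04118, so d_i = 24.28 cm.
m = −d_i/d_o = -0.1619.
|h_i| = |m|·h_o = 0.1619 × 7.9 = 1.28 cm. The image is real, inverted and reduced, on the far side of the lens.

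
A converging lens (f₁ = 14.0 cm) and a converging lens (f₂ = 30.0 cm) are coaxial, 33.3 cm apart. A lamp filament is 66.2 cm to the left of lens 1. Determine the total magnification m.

Lens 1: 1/d_i1 = 1/(14.0) − 1/(66.2) = 0.05632, so d_i1 = 17.75 cm; m₁ = −d_i1/d_o1 = -0.2681.
d_o2 = 33.3 − (17.75) = 15.55 cm.
Lens 2: 1/d_i2 = 1/(30.0) − 1/(15.55) = -0.03098, so d_i2 = -32.28 cm; m₂ = −d_i2/d_o2 = +2.076.
m = m₁·m₂ = (-0.2681)(+2.076) = -0.557.

m = -0.557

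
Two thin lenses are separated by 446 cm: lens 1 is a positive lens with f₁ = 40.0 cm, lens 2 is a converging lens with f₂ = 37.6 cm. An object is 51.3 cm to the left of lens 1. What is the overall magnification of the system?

m = +0.587

Lens 1: 1/d_i1 = 1/(40.0) − 1/(51.3) = 0.005507, so d_i1 = 181.6 cm; m₁ = −d_i1/d_o1 = -3.540.
d_o2 = 446 − (181.6) = 264.4 cm.
Lens 2: 1/d_i2 = 1/(37.6) − 1/(264.4) = 0.02281, so d_i2 = 43.83 cm; m₂ = −d_i2/d_o2 = -0.1658.
m = m₁·m₂ = (-3.540)(-0.1658) = +0.587.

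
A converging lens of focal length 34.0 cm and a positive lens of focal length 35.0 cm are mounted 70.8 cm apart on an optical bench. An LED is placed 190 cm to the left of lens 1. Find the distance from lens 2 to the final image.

183 cm

Lens 1: 1/d_i1 = 1/f₁ − 1/d_o1 = 1/(34.0) − 1/(190) = 0.02415, so d_i1 = 41.41 cm.
The intermediate image is 41.41 cm to the right of lens 1, which is 70.8 − (41.41) = 29.39 cm to the left of lens 2, so d_o2 = +29.39 cm.
Lens 2: 1/d_i2 = 1/f₂ − 1/d_o2 = 1/(35.0) − 1/(29.39) = -0.005454, so d_i2 = -183 cm.
The final image is virtual, 183 cm to the left of lens 2 (overall magnification ≈ -1.4).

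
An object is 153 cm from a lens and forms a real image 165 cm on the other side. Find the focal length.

f = 79.4 cm (converging)

Real image ⇒ d_i = +165 cm.
1/f = 1/d_o + 1/d_i = 1/(153) + 1/(165) = 0.01260, so f = 79.4 cm.
Since f is positive, the lens is converging.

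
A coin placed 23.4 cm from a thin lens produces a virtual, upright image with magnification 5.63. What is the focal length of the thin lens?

m = −d_i/d_o ⇒ d_i = −m·d_o = −(+5.63)·(23.4) = -131.7 cm.
1/f = 1/d_o + 1/d_i = 1/(23.4) + 1/(-131.7) = 0.03514, so f = 28.5 cm.
Since f is positive, the thin lens is converging.

f = 28.5 cm (converging)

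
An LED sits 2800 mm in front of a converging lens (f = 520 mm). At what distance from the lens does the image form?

Thin-lens equation: 1/d_i = 1/f − 1/d_o = 1/(520.0) − 1/(2800) = 0.001923 − 0.0003571 = 0.001566, so d_i = 639 mm.
The image is real, inverted and reduced, on the far side of the lens.

639 mm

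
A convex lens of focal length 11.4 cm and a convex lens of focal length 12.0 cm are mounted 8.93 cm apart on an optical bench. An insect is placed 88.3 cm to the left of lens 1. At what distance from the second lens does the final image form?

Lens 1: 1/d_i1 = 1/f₁ − 1/d_o1 = 1/(11.4) − 1/(88.3) = 0.07639, so d_i1 = 13.09 cm.
The intermediate image is 13.09 cm to the right of lens 1, which lies 4.160 cm to the right of lens 2 — a virtual object — so d_o2 = −4.160 cm.
Lens 2: 1/d_i2 = 1/f₂ − 1/d_o2 = 1/(12.0) − 1/(-4.160) = 0.3237, so d_i2 = 3.09 cm.
The final image is real, 3.09 cm to the right of lens 2 (overall magnification ≈ -0.11).

3.09 cm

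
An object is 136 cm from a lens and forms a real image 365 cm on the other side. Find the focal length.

f = 99.1 cm (converging)

Real image ⇒ d_i = +365 cm.
1/f = 1/d_o + 1/d_i = 1/(136) + 1/(365) = 0.01009, so f = 99.1 cm.
Since f is positive, the lens is converging.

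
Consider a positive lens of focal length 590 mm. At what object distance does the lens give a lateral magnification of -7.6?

668 mm

m = −d_i/d_o ⇒ d_i = −m·d_o.
1/f = 1/d_o + 1/d_i = 1/d_o − 1/(m·d_o) = (1 − 1/m)/d_o, so d_o = f(1 − 1/m) = (590.0)(1 − 1/(-7.6)) = 668 mm.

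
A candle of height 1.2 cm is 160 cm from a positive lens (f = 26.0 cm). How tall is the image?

1/d_i = 1/f − 1/d_o = 1/(26.00) − 1/(160) = 0.03221, so d_i = 31.04 cm.
m = −d_i/d_o = -0.1940.
|h_i| = |m|·h_o = 0.1940 × 1.2 = 0.233 cm. The image is real, inverted and reduced, on the far side of the lens.

0.233 cm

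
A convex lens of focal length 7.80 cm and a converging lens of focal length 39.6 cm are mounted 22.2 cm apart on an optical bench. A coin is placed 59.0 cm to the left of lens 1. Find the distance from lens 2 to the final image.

Lens 1: 1/d_i1 = 1/f₁ − 1/d_o1 = 1/(7.80) − 1/(59.0) = 0.1113, so d_i1 = 8.988 cm.
The intermediate image is 8.988 cm to the right of lens 1, which is 22.2 − (8.988) = 13.21 cm to the left of lens 2, so d_o2 = +13.21 cm.
Lens 2: 1/d_i2 = 1/f₂ − 1/d_o2 = 1/(39.6) − 1/(13.21) = -0.05045, so d_i2 = -19.8 cm.
The final image is virtual, 19.8 cm to the left of lens 2 (overall magnification ≈ -0.23).

19.8 cm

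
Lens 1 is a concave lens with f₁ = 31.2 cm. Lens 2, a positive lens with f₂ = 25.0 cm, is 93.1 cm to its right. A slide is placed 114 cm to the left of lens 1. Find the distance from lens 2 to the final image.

31.7 cm

Lens 1 is diverging, so f₁ = −31.2 cm.
Lens 1: 1/d_i1 = 1/f₁ − 1/d_o1 = 1/(-31.2) − 1/(114) = -0.04082, so d_i1 = -24.50 cm.
The intermediate image is 24.50 cm to the left of lens 1 (virtual), which is 93.1 − (-24.50) = 117.6 cm to the left of lens 2, so d_o2 = +117.6 cm.
Lens 2: 1/d_i2 = 1/f₂ − 1/d_o2 = 1/(25.0) − 1/(117.6) = 0.03150, so d_i2 = 31.7 cm.
The final image is real, 31.7 cm to the right of lens 2 (overall magnification ≈ -0.058).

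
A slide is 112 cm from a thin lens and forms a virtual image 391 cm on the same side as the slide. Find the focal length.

f = 157 cm (converging)

Virtual image ⇒ d_i = −391 cm.
1/f = 1/d_o + 1/d_i = 1/(112) + 1/(-391) = 0.006371, so f = 157 cm.
Since f is positive, the thin lens is converging.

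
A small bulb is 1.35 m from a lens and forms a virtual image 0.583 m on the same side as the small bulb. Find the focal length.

Virtual image ⇒ d_i = −0.583 m.
1/f = 1/d_o + 1/d_i = 1/(1.35) + 1/(-0.583) = -0.9745, so f = -1.03 m.
Since f is negative, the lens is diverging.

f = -1.03 m (diverging)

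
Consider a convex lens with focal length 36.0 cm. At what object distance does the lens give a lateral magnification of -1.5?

m = −d_i/d_o ⇒ d_i = −m·d_o.
1/f = 1/d_o + 1/d_i = 1/d_o − 1/(m·d_o) = (1 − 1/m)/d_o, so d_o = f(1 − 1/m) = (36.00)(1 − 1/(-1.5)) = 60.0 cm.

60.0 cm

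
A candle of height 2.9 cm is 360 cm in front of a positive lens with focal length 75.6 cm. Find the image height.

1/d_i = 1/f − 1/d_o = 1/(75.60) − 1/(360) = 0.01045, so d_i = 95.70 cm.
m = −d_i/d_o = -0.2658.
|h_i| = |m|·h_o = 0.2658 × 2.9 = 0.771 cm. The image is real, inverted and reduced, on the far side of the lens.

0.771 cm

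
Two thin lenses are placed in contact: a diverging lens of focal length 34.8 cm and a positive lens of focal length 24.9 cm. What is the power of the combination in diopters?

P = +1.14 D

P₁ = 1/f₁ = 1/(-0.348 m) = -2.874 D; P₂ = 1/f₂ = 1/(0.249 m) = +4.016 D.
For thin lenses in contact, P = P₁ + P₂ = (-2.874) + (+4.016) = +1.14 D.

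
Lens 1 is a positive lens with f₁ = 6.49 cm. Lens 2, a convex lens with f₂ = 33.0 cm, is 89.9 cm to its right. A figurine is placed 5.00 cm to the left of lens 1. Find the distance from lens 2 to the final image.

46.8 cm

Lens 1: 1/d_i1 = 1/f₁ − 1/d_o1 = 1/(6.49) − 1/(5.00) = -0.04592, so d_i1 = -21.78 cm.
The intermediate image is 21.78 cm to the left of lens 1 (virtual), which is 89.9 − (-21.78) = 111.7 cm to the left of lens 2, so d_o2 = +111.7 cm.
Lens 2: 1/d_i2 = 1/f₂ − 1/d_o2 = 1/(33.0) − 1/(111.7) = 0.02135, so d_i2 = 46.8 cm.
The final image is real, 46.8 cm to the right of lens 2 (overall magnification ≈ -1.8).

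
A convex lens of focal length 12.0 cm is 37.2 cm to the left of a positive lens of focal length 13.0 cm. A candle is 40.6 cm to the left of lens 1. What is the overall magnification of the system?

m = +0.761

Lens 1: 1/d_i1 = 1/(12.0) − 1/(40.6) = 0.05870, so d_i1 = 17.03 cm; m₁ = −d_i1/d_o1 = -0.4195.
d_o2 = 37.2 − (17.03) = 20.17 cm.
Lens 2: 1/d_i2 = 1/(13.0) − 1/(20.17) = 0.02734, so d_i2 = 36.57 cm; m₂ = −d_i2/d_o2 = -1.813.
m = m₁·m₂ = (-0.4195)(-1.813) = +0.761.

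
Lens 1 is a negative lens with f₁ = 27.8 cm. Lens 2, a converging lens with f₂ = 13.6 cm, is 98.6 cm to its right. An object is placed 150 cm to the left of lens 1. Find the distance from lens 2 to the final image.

Lens 1 is diverging, so f₁ = −27.8 cm.
Lens 1: 1/d_i1 = 1/f₁ − 1/d_o1 = 1/(-27.8) − 1/(150) = -0.04264, so d_i1 = -23.45 cm.
The intermediate image is 23.45 cm to the left of lens 1 (virtual), which is 98.6 − (-23.45) = 122.0 cm to the left of lens 2, so d_o2 = +122.0 cm.
Lens 2: 1/d_i2 = 1/f₂ − 1/d_o2 = 1/(13.6) − 1/(122.0) = 0.06533, so d_i2 = 15.3 cm.
The final image is real, 15.3 cm to the right of lens 2 (overall magnification ≈ -0.020).

15.3 cm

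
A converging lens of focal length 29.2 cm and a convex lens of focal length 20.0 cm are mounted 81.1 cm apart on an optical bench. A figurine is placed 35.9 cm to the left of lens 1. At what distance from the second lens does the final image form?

Lens 1: 1/d_i1 = 1/f₁ − 1/d_o1 = 1/(29.2) − 1/(35.9) = 0.006391, so d_i1 = 156.5 cm.
The intermediate image is 156.5 cm to the right of lens 1, which lies 75.40 cm to the right of lens 2 — a virtual object — so d_o2 = −75.40 cm.
Lens 2: 1/d_i2 = 1/f₂ − 1/d_o2 = 1/(20.0) − 1/(-75.40) = 0.06326, so d_i2 = 15.8 cm.
The final image is real, 15.8 cm to the right of lens 2 (overall magnification ≈ -0.91).

15.8 cm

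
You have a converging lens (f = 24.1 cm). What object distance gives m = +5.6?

m = −d_i/d_o ⇒ d_i = −m·d_o.
1/f = 1/d_o + 1/d_i = 1/d_o − 1/(m·d_o) = (1 − 1/m)/d_o, so d_o = f(1 − 1/m) = (24.10)(1 − 1/(+5.6)) = 19.8 cm.

19.8 cm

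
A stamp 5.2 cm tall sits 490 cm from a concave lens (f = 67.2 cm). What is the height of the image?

For a concave lens, f = -67.2 cm.
1/d_i = 1/f − 1/d_o = 1/(-67.20) − 1/(490) = -0.01692, so d_i = -59.10 cm.
m = −d_i/d_o = +0.1206.
|h_i| = |m|·h_o = 0.1206 × 5.2 = 0.627 cm. The image is virtual, upright and reduced, on the same side as the object.

0.627 cm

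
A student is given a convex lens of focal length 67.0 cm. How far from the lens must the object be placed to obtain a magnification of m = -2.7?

91.8 cm

m = −d_i/d_o ⇒ d_i = −m·d_o.
1/f = 1/d_o + 1/d_i = 1/d_o − 1/(m·d_o) = (1 − 1/m)/d_o, so d_o = f(1 − 1/m) = (67.00)(1 − 1/(-2.7)) = 91.8 cm.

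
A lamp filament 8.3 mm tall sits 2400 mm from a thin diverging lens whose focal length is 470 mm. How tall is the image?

1.36 mm

For a diverging lens, f = -470 mm.
1/d_i = 1/f − 1/d_o = 1/(-470.0) − 1/(2400) = -0.002544, so d_i = -393.0 mm.
m = −d_i/d_o = +0.1638.
|h_i| = |m|·h_o = 0.1638 × 8.3 = 1.36 mm. The image is virtual, upright and reduced, on the same side as the object.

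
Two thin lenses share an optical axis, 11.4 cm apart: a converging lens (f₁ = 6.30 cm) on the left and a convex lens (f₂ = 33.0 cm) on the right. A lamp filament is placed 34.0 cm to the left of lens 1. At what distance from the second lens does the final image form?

Lens 1: 1/d_i1 = 1/f₁ − 1/d_o1 = 1/(6.30) − 1/(34.0) = 0.1293, so d_i1 = 7.733 cm.
The intermediate image is 7.733 cm to the right of lens 1, which is 11.4 − (7.733) = 3.667 cm to the left of lens 2, so d_o2 = +3.667 cm.
Lens 2: 1/d_i2 = 1/f₂ − 1/d_o2 = 1/(33.0) − 1/(3.667) = -0.2424, so d_i2 = -4.13 cm.
The final image is virtual, 4.13 cm to the left of lens 2 (overall magnification ≈ -0.26).

4.13 cm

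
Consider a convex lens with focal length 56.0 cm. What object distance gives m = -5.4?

m = −d_i/d_o ⇒ d_i = −m·d_o.
1/f = 1/d_o + 1/d_i = 1/d_o − 1/(m·d_o) = (1 − 1/m)/d_o, so d_o = f(1 − 1/m) = (56.00)(1 − 1/(-5.4)) = 66.4 cm.

66.4 cm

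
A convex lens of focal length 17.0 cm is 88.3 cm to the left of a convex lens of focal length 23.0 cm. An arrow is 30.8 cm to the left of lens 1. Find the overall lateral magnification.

Lens 1: 1/d_i1 = 1/(17.0) − 1/(30.8) = 0.02636, so d_i1 = 37.94 cm; m₁ = −d_i1/d_o1 = -1.232.
d_o2 = 88.3 − (37.94) = 50.36 cm.
Lens 2: 1/d_i2 = 1/(23.0) − 1/(50.36) = 0.02362, so d_i2 = 42.33 cm; m₂ = −d_i2/d_o2 = -0.8406.
m = m₁·m₂ = (-1.232)(-0.8406) = +1.04.

m = +1.04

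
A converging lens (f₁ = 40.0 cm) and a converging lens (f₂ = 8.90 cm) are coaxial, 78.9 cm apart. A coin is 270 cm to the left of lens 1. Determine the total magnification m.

Lens 1: 1/d_i1 = 1/(40.0) − 1/(270) = 0.02130, so d_i1 = 46.96 cm; m₁ = −d_i1/d_o1 = -0.1739.
d_o2 = 78.9 − (46.96) = 31.94 cm.
Lens 2: 1/d_i2 = 1/(8.90) − 1/(31.94) = 0.08105, so d_i2 = 12.34 cm; m₂ = −d_i2/d_o2 = -0.3863.
m = m₁·m₂ = (-0.1739)(-0.3863) = +0.0672.

m = +0.0672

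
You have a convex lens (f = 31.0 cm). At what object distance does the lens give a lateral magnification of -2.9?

m = −d_i/d_o ⇒ d_i = −m·d_o.
1/f = 1/d_o + 1/d_i = 1/d_o − 1/(m·d_o) = (1 − 1/m)/d_o, so d_o = f(1 − 1/m) = (31.00)(1 − 1/(-2.9)) = 41.7 cm.

41.7 cm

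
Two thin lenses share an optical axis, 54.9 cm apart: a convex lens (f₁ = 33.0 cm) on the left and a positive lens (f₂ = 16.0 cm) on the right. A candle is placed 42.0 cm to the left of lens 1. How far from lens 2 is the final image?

13.8 cm

Lens 1: 1/d_i1 = 1/f₁ − 1/d_o1 = 1/(33.0) − 1/(42.0) = 0.006494, so d_i1 = 154.0 cm.
The intermediate image is 154.0 cm to the right of lens 1, which lies 99.10 cm to the right of lens 2 — a virtual object — so d_o2 = −99.10 cm.
Lens 2: 1/d_i2 = 1/f₂ − 1/d_o2 = 1/(16.0) − 1/(-99.10) = 0.07259, so d_i2 = 13.8 cm.
The final image is real, 13.8 cm to the right of lens 2 (overall magnification ≈ -0.51).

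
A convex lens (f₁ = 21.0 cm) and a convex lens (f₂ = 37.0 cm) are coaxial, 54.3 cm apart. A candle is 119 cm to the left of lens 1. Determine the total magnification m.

m = -0.967

Lens 1: 1/d_i1 = 1/(21.0) − 1/(119) = 0.03922, so d_i1 = 25.50 cm; m₁ = −d_i1/d_o1 = -0.2143.
d_o2 = 54.3 − (25.50) = 28.80 cm.
Lens 2: 1/d_i2 = 1/(37.0) − 1/(28.80) = -0.007695, so d_i2 = -130.0 cm; m₂ = −d_i2/d_o2 = +4.512.
m = m₁·m₂ = (-0.2143)(+4.512) = -0.967.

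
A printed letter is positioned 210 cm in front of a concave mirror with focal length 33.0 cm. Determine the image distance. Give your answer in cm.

39.2 cm

Mirror equation: 1/q = 1/f − 1/p = 1/(33.00) − 1/(210) = 0.03030 − 0.004762 = 0.02554, so q = 39.2 cm.
The image is real, inverted and reduced, in front of the mirror.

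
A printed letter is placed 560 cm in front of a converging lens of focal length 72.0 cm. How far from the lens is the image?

Thin-lens equation: 1/d_i = 1/f − 1/d_o = 1/(72.00) − 1/(560) = 0.01389 − 0.001786 = 0.01210, so d_i = 82.6 cm.
The image is real, inverted and reduced, on the far side of the lens.

82.6 cm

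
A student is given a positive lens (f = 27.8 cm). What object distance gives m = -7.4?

m = −d_i/d_o ⇒ d_i = −m·d_o.
1/f = 1/d_o + 1/d_i = 1/d_o − 1/(m·d_o) = (1 − 1/m)/d_o, so d_o = f(1 − 1/m) = (27.80)(1 − 1/(-7.4)) = 31.6 cm.

31.6 cm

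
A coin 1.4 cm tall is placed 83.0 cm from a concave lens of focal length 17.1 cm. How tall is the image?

0.239 cm

For a concave lens, f = -17.1 cm.
1/d_i = 1/f − 1/d_o = 1/(-17.10) − 1/(83.0) = -0.07053, so d_i = -14.18 cm.
m = −d_i/d_o = +0.1708.
|h_i| = |m|·h_o = 0.1708 × 1.4 = 0.239 cm. The image is virtual, upright and reduced, on the same side as the object.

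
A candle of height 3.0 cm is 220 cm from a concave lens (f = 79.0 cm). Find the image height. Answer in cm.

0.793 cm

For a concave lens, f = -79.0 cm.
1/d_i = 1/f − 1/d_o = 1/(-79.00) − 1/(220) = -0.01720, so d_i = -58.13 cm.
m = −d_i/d_o = +0.2642.
|h_i| = |m|·h_o = 0.2642 × 3.0 = 0.793 cm. The image is virtual, upright and reduced, on the same side as the object.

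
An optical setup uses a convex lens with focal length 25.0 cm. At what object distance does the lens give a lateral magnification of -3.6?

31.9 cm

m = −d_i/d_o ⇒ d_i = −m·d_o.
1/f = 1/d_o + 1/d_i = 1/d_o − 1/(m·d_o) = (1 − 1/m)/d_o, so d_o = f(1 − 1/m) = (25.00)(1 − 1/(-3.6)) = 31.9 cm.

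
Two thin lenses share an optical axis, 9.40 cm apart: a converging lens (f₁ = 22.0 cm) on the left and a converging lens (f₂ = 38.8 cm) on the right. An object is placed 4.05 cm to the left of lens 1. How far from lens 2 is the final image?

Lens 1: 1/d_i1 = 1/f₁ − 1/d_o1 = 1/(22.0) − 1/(4.05) = -0.2015, so d_i1 = -4.964 cm.
The intermediate image is 4.964 cm to the left of lens 1 (virtual), which is 9.40 − (-4.964) = 14.36 cm to the left of lens 2, so d_o2 = +14.36 cm.
Lens 2: 1/d_i2 = 1/f₂ − 1/d_o2 = 1/(38.8) − 1/(14.36) = -0.04386, so d_i2 = -22.8 cm.
The final image is virtual, 22.8 cm to the left of lens 2 (overall magnification ≈ 1.9).

22.8 cm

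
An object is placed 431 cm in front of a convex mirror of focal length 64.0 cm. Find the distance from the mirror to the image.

55.7 cm

For a convex mirror, f = -64.0 cm.
Mirror equation: 1/q = 1/f − 1/p = 1/(-64.00) − 1/(431) = -0.01562 − 0.002320 = -0.01795, so q = -55.7 cm.
The image is virtual, upright and reduced, behind the mirror.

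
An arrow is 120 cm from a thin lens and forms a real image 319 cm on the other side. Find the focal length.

Real image ⇒ d_i = +319 cm.
1/f = 1/d_o + 1/d_i = 1/(120) + 1/(319) = 0.01147, so f = 87.2 cm.
Since f is positive, the thin lens is converging.

f = 87.2 cm (converging)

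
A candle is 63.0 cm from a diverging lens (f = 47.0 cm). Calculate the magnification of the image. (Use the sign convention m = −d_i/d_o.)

m = +0.427

For a diverging lens, f = -47.0 cm.
1/d_i = 1/f − 1/d_o = 1/(-47.00) − 1/(63.0) = -0.03715, so d_i = -26.92 cm.
m = −d_i/d_o = −(-26.92)/(63.0) = +0.427.
The image is virtual, upright and reduced, on the same side as the object.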